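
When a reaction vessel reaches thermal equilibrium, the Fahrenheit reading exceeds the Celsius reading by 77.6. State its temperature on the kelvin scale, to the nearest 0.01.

330.15 K

Let x be the Fahrenheit reading; then the Celsius reading is 5/9·x - 17.7778.
(5/9·x - 17.7778) - x = -77.6  ⇒  (-4/9)·x = -59.8222  ⇒  x = 134.6000°F.
In Celsius: (134.6 - 32) × 5/9 = 57.0000°C.
In kelvin: 57.0000 + 273.15 = 330.15 K.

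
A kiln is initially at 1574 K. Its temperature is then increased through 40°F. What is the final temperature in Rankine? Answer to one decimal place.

Initial temperature in Celsius: 1574 - 273.15 = 1300.8500°C.
The 40°F change is an interval, so only the factor 5/9 applies: +40 × 5/9 = +22.2222°C.
Final Celsius temperature: 1300.8500 + 22.2222 = 1323.0722°C.
In Rankine: 1323.0722 × 1.8 + 491.67 = 2873.2°R.

2873.2°R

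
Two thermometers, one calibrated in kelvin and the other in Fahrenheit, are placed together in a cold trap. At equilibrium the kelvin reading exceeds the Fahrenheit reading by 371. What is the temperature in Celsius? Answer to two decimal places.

-162.31°C

Let x be the kelvin reading; then the Fahrenheit reading is 1.8·x - 459.67.
(1.8·x - 459.67) - x = -371  ⇒  (0.8)·x = 88.67  ⇒  x = 110.8375 K.
In Celsius: 110.8375 - 273.15 = -162.31°C.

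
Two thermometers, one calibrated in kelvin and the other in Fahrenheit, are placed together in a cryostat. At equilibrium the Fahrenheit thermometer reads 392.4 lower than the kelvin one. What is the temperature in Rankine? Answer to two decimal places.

Let x be the kelvin reading; then the Fahrenheit reading is 1.8·x - 459.67.
(1.8·x - 459.67) - x = -392.4  ⇒  (0.8)·x = 67.27  ⇒  x = 84.0875 K.
In Celsius: 84.0875 - 273.15 = -189.0625°C.
In Rankine: -189.0625 × 1.8 + 491.67 = 151.36°R.

151.36°R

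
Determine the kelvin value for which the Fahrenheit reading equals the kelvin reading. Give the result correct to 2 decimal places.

574.59 K

Let K be the kelvin reading. The Fahrenheit reading is F = 1.8·K - 459.67.
Set F = K: 1.8·K - 459.67 = K.
(0.8)·K = 459.67  ⇒  K = 574.59.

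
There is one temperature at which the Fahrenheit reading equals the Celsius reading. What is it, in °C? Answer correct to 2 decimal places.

Let C be the Celsius reading. The Fahrenheit reading is F = 1.8·C + 32.
Set F = C: 1.8·C + 32 = C.
(0.8)·C = -32  ⇒  C = -40.00.

-40.00°C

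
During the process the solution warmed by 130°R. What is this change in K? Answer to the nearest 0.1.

An interval of 1°R corresponds to 5/9 K.
130 × 5/9 = 72.2.

72.2 K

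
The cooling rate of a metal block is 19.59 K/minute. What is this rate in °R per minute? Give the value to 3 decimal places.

Since only a temperature interval is involved, the additive offset between the scales drops out.
A change of 1 K is a change of 1.8°R, so 19.59 × 1.8 = 35.262.

35.262 °R/minute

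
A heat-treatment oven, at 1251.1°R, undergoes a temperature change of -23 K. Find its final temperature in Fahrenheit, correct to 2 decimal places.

Initial temperature in Celsius: (1251.1 - 491.67) × 5/9 = 421.9056°C.
The 23 K change is an interval; Kelvin and Celsius degrees are the same size, so ΔC = -23°C.
Final Celsius temperature: 421.9056 - 23.0000 = 398.9056°C.
In Fahrenheit: 398.9056 × 1.8 + 32 = 750.03°F.

750.03°F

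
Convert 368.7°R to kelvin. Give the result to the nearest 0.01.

In Celsius: (368.7 - 491.67) × 5/9 = -68.3167°C.
In kelvin: -68.3167 + 273.15 = 204.83 K.

204.83 K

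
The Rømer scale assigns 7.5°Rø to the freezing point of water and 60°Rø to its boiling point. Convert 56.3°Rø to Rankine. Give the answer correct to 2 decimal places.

Linear interpolation between the fixed points: C = (56.3 - 7.5) × 100 / (60 - 7.5) = 92.9524°C.
Then 92.9524 × 1.8 + 491.67 = 658.98°R.

658.98°R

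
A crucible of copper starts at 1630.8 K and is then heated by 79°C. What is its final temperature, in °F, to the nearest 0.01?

2617.97°F

Initial temperature in Celsius: 1630.8 - 273.15 = 1357.6500°C.
Final Celsius temperature: 1357.6500 + 79.0000 = 1436.6500°C.
In Fahrenheit: 1436.6500 × 1.8 + 32 = 2617.97°F.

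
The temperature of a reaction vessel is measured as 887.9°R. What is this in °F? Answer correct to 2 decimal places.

428.23°F

In Celsius: (887.9 - 491.67) × 5/9 = 220.1278°C.
In Fahrenheit: 220.1278 × 1.8 + 32 = 428.23°F.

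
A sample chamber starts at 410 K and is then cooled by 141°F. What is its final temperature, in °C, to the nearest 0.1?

58.5°C

Initial temperature in Celsius: 410 - 273.15 = 136.8500°C.
The 141°F change is an interval, so only the factor 5/9 applies: -141 × 5/9 = -78.3333°C.
Final Celsius temperature: 136.8500 - 78.3333 = 58.5167°C.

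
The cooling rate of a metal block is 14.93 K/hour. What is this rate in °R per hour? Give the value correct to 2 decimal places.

26.87 °R/hour

Since only a temperature interval is involved, the additive offset between the scales drops out.
A change of 1 K is a change of 1.8°R, so 14.93 × 1.8 = 26.87.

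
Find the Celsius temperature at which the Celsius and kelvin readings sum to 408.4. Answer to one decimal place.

67.6°C

Let C be the Celsius reading. The kelvin reading is K = 1·C + 273.15.
Require C + K = 408.4: (2)·C + 273.15 = 408.4.
C = (408.4 - 273.15) / (2) = 67.6.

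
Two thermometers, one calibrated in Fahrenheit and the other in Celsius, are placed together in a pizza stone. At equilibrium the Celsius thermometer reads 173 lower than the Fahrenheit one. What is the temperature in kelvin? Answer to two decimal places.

449.40 K

Let x be the Fahrenheit reading; then the Celsius reading is 5/9·x - 17.7778.
(5/9·x - 17.7778) - x = -173  ⇒  (-4/9)·x = -155.222  ⇒  x = 349.2500°F.
In Celsius: (349.25 - 32) × 5/9 = 176.2500°C.
In kelvin: 176.2500 + 273.15 = 449.40 K.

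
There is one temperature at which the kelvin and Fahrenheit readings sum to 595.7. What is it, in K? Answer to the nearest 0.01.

376.92 K

Let K be the kelvin reading. The Fahrenheit reading is F = 1.8·K - 459.67.
Require K + F = 595.7: (2.8)·K - 459.67 = 595.7.
K = (595.7 + 459.67) / (2.8) = 376.92.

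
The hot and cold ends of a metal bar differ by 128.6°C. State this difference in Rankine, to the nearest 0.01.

231.48°R

Only the scale ratio 1.8 matters for a change in temperature.
128.6 × 1.8 = 231.48.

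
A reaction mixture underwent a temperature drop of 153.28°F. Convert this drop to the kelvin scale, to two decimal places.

85.16 K

Only the scale ratio 5/9 matters for a change in temperature.
153.28 × 5/9 = 85.16.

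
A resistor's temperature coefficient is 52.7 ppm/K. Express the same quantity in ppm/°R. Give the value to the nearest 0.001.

29.278 ppm/°R

Since only a temperature interval is involved, the additive offset between the scales drops out.
A change of 1°R is a change of 5/9 K, so per °R the value is 52.7 × 5/9 = 29.278.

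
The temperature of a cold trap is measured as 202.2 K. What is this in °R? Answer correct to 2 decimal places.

In Celsius: 202.2 - 273.15 = -70.9500°C.
In Rankine: -70.9500 × 1.8 + 491.67 = 363.96°R.

363.96°R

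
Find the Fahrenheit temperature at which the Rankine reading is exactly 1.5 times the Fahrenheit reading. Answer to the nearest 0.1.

Let F be the Fahrenheit reading. The Rankine reading is R = 1·F + 459.67.
Require R = 1.5·F: 1·F + 459.67 = 1.5·F.
(-0.5)·F = -459.67  ⇒  F = 919.3.

919.3°F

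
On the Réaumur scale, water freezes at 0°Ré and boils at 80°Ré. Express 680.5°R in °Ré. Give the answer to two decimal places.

First in Celsius: (680.5 - 491.67) × 5/9 = 104.9056°C.
Linearly onto the Réaumur scale: 0 + (104.9056 / 100) × (80 - 0) = 83.92°Ré.

83.92°Ré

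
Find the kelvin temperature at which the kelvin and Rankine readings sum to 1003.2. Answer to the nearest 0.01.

358.29 K

Let K be the kelvin reading. The Rankine reading is R = 1.8·K.
Require K + R = 1003.2: (2.8)·K = 1003.2.
K = (1003.2) / (2.8) = 358.29.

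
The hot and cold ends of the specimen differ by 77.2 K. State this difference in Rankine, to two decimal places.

Only the scale ratio 1.8 matters for a change in temperature.
77.2 × 1.8 = 138.96.

138.96°R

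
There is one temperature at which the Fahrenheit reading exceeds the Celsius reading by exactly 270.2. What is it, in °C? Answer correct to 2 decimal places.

297.75°C

Let C be the Celsius reading. The Fahrenheit reading is F = 1.8·C + 32.
Require F - C = 270.2: (0.8)·C + 32 = 270.2.
C = (270.2 - 32) / (0.8) = 297.75.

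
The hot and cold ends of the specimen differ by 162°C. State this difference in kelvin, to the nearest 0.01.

Celsius and kelvin degrees are the same size, so the interval is unchanged: 162.00.

162.00 K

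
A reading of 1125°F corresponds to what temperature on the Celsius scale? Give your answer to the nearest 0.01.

In Celsius: (1125 - 32) × 5/9 = 607.2222°C.

607.22°C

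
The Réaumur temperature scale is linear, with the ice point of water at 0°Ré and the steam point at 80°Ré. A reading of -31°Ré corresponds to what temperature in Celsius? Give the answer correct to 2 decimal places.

Linear interpolation between the fixed points: C = (-31 - 0) × 100 / (80 - 0) = -38.7500°C.

-38.75°C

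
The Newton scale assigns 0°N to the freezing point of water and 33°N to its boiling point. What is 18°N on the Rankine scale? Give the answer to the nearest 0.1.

Linear interpolation between the fixed points: C = (18 - 0) × 100 / (33 - 0) = 54.5455°C.
Then 54.5455 × 1.8 + 491.67 = 589.9°R.

589.9°R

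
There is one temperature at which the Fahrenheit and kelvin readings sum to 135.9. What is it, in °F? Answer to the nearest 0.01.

Let F be the Fahrenheit reading. The kelvin reading is K = 5/9·F + 255.372.
Require F + K = 135.9: (14/9)·F + 255.372 = 135.9.
F = (135.9 - 255.372) / (14/9) = -76.80.

-76.80°F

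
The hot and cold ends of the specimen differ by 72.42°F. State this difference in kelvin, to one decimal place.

40.2 K

For a temperature interval the offset drops out; only the factor 5/9 applies.
72.42 × 5/9 = 40.2.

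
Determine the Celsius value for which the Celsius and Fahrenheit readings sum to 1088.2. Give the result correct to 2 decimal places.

377.21°C

Let C be the Celsius reading. The Fahrenheit reading is F = 1.8·C + 32.
Require C + F = 1088.2: (2.8)·C + 32 = 1088.2.
C = (1088.2 - 32) / (2.8) = 377.21.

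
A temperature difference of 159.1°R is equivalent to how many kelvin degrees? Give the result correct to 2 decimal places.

88.39 K

An interval of 1°R corresponds to 5/9 K.
159.1 × 5/9 = 88.39.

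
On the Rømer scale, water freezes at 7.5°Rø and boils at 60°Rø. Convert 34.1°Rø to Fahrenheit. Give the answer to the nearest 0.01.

Linear interpolation between the fixed points: C = (34.1 - 7.5) × 100 / (60 - 7.5) = 50.6667°C.
Then 50.6667 × 1.8 + 32 = 123.20°F.

123.20°F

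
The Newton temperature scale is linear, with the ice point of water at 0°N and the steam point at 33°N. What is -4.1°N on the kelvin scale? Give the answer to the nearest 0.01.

260.73 K

Linear interpolation between the fixed points: C = (-4.1 - 0) × 100 / (33 - 0) = -12.4242°C.
Then -12.4242 + 273.15 = 260.73 K.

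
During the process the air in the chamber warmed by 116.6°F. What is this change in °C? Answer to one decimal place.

For a temperature interval the offset drops out; only the factor 5/9 applies.
116.6 × 5/9 = 64.8.

64.8°C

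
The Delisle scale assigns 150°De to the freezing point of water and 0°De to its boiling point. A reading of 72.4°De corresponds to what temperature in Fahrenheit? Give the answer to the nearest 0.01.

Linear interpolation between the fixed points: C = (72.4 - 150) × 100 / (0 - 150) = 51.7333°C.
Then 51.7333 × 1.8 + 32 = 125.12°F.

125.12°F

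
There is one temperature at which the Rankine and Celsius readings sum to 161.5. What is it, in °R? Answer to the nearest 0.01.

279.42°R

Let R be the Rankine reading. The Celsius reading is C = 5/9·R - 273.15.
Require R + C = 161.5: (14/9)·R - 273.15 = 161.5.
R = (161.5 + 273.15) / (14/9) = 279.42.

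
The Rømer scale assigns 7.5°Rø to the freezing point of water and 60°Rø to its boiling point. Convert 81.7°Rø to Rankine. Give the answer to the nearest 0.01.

746.07°R

Linear interpolation between the fixed points: C = (81.7 - 7.5) × 100 / (60 - 7.5) = 141.3333°C.
Then 141.3333 × 1.8 + 491.67 = 746.07°R.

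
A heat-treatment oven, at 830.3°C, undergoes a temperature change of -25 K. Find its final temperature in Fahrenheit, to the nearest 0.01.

The 25 K change is an interval; Kelvin and Celsius degrees are the same size, so ΔC = -25°C.
Final Celsius temperature: 830.3000 - 25.0000 = 805.3000°C.
In Fahrenheit: 805.3000 × 1.8 + 32 = 1481.54°F.

1481.54°F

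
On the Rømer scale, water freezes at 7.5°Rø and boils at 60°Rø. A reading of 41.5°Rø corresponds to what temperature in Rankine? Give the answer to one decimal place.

608.2°R

Linear interpolation between the fixed points: C = (41.5 - 7.5) × 100 / (60 - 7.5) = 64.7619°C.
Then 64.7619 × 1.8 + 491.67 = 608.2°R.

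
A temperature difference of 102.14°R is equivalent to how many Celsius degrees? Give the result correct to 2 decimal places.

An interval of 1°R corresponds to 5/9°C.
102.14 × 5/9 = 56.74.

56.74°C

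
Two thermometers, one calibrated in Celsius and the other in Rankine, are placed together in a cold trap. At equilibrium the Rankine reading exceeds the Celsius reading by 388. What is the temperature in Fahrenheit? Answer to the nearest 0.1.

-201.3°F

Let x be the Celsius reading; then the Rankine reading is 1.8·x + 491.67.
(1.8·x + 491.67) - x = 388  ⇒  (0.8)·x = -103.67  ⇒  x = -129.5875°C.
In Fahrenheit: -129.5875 × 1.8 + 32 = -201.3°F.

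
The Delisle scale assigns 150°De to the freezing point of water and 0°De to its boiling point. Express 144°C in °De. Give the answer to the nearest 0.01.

Linearly onto the Delisle scale: 150 + (144.0000 / 100) × (0 - 150) = -66.00°De.

-66.00°De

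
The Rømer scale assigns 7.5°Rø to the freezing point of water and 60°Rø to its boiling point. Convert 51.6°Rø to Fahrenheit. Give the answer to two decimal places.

183.20°F

Linear interpolation between the fixed points: C = (51.6 - 7.5) × 100 / (60 - 7.5) = 84.0000°C.
Then 84.0000 × 1.8 + 32 = 183.20°F.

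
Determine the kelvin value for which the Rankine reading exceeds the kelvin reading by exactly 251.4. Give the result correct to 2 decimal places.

Let K be the kelvin reading. The Rankine reading is R = 1.8·K.
Require R - K = 251.4: (0.8)·K = 251.4.
K = (251.4) / (0.8) = 314.25.

314.25 K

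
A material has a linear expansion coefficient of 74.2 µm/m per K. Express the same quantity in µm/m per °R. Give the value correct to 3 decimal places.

41.222 µm/m per °R

The quantity depends on a temperature interval, so only the ratio of degree sizes applies; the offset between the scales is irrelevant.
A change of 1°R is a change of 5/9 K, so per °R the value is 74.2 × 5/9 = 41.222.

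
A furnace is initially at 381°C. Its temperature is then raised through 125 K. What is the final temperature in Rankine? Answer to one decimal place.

The 125 K change is an interval; Kelvin and Celsius degrees are the same size, so ΔC = +125°C.
Final Celsius temperature: 381.0000 + 125.0000 = 506.0000°C.
In Rankine: 506.0000 × 1.8 + 491.67 = 1402.5°R.

1402.5°R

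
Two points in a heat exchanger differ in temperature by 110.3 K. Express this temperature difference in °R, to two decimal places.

Only the scale ratio 1.8 matters for a change in temperature.
110.3 × 1.8 = 198.54.

198.54°R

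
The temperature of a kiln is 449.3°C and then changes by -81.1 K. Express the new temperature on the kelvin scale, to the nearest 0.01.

The 81.1 K change is an interval; Kelvin and Celsius degrees are the same size, so ΔC = -81.1°C.
Final Celsius temperature: 449.3000 - 81.1000 = 368.2000°C.
In kelvin: 368.2000 + 273.15 = 641.35 K.

641.35 K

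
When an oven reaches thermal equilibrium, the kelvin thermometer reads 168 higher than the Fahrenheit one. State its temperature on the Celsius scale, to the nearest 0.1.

91.4°C

Let x be the Fahrenheit reading; then the kelvin reading is 5/9·x + 255.372.
(5/9·x + 255.372) - x = 168  ⇒  (-4/9)·x = -87.3722  ⇒  x = 196.5875°F.
In Celsius: (196.5875 - 32) × 5/9 = 91.4°C.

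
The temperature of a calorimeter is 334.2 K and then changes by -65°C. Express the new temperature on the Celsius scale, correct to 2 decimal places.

-3.95°C

Initial temperature in Celsius: 334.2 - 273.15 = 61.0500°C.
Final Celsius temperature: 61.0500 - 65.0000 = -3.9500°C.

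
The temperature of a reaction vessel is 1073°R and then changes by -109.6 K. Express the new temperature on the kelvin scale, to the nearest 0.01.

486.51 K

Initial temperature in Celsius: (1073 - 491.67) × 5/9 = 322.9611°C.
The 109.6 K change is an interval; Kelvin and Celsius degrees are the same size, so ΔC = -109.6°C.
Final Celsius temperature: 322.9611 - 109.6000 = 213.3611°C.
In kelvin: 213.3611 + 273.15 = 486.51 K.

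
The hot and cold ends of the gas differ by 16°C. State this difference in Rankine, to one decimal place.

An interval of 1°C corresponds to 1.8°R.
16 × 1.8 = 28.8.

28.8°R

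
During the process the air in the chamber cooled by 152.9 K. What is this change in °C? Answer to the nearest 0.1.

Kelvin and Celsius degrees are the same size, so the interval is unchanged: 152.9.

152.9°C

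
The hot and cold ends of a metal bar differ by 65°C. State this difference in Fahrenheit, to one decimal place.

For a temperature interval the offset drops out; only the factor 1.8 applies.
65 × 1.8 = 117.0.

117.0°F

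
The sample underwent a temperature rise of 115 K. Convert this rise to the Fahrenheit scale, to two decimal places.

207.00°F

An interval of 1 K corresponds to 1.8°F.
115 × 1.8 = 207.00.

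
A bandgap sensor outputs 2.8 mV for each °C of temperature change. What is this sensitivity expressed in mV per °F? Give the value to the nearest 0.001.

1.556 mV per °F

Since only a temperature interval is involved, the additive offset between the scales drops out.
A change of 1°F is a change of 5/9°C, so per °F the value is 2.8 × 5/9 = 1.556.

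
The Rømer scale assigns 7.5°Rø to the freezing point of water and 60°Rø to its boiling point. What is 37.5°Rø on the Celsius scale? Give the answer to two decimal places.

Linear interpolation between the fixed points: C = (37.5 - 7.5) × 100 / (60 - 7.5) = 57.1429°C.

57.14°C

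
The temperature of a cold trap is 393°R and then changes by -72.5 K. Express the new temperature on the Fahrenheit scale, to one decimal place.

-197.2°F

Initial temperature in Celsius: (393 - 491.67) × 5/9 = -54.8167°C.
The 72.5 K change is an interval; Kelvin and Celsius degrees are the same size, so ΔC = -72.5°C.
Final Celsius temperature: -54.8167 - 72.5000 = -127.3167°C.
In Fahrenheit: -127.3167 × 1.8 + 32 = -197.2°F.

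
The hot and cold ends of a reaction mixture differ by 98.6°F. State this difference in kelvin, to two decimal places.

54.78 K

An interval of 1°F corresponds to 5/9 K.
98.6 × 5/9 = 54.78.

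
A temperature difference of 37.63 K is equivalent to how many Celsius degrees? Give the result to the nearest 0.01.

Kelvin and Celsius degrees are the same size, so the interval is unchanged: 37.63.

37.63°C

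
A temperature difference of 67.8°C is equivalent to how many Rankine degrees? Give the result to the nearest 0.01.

122.04°R

An interval of 1°C corresponds to 1.8°R.
67.8 × 1.8 = 122.04.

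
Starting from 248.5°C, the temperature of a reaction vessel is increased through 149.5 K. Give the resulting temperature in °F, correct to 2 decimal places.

The 149.5 K change is an interval; Kelvin and Celsius degrees are the same size, so ΔC = +149.5°C.
Final Celsius temperature: 248.5000 + 149.5000 = 398.0000°C.
In Fahrenheit: 398.0000 × 1.8 + 32 = 748.40°F.

748.40°F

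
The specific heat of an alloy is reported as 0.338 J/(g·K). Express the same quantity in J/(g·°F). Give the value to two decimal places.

Since only a temperature interval is involved, the additive offset between the scales drops out.
A change of 1°F is a change of 5/9 K, so per °F the value is 0.338 × 5/9 = 0.19.

0.19 J/(g·°F)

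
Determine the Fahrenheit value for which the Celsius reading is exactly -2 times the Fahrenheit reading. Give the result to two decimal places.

Let F be the Fahrenheit reading. The Celsius reading is C = 5/9·F - 17.7778.
Require C = -2·F: 5/9·F - 17.7778 = -2·F.
(23/9)·F = 17.7778  ⇒  F = 6.96.

6.96°F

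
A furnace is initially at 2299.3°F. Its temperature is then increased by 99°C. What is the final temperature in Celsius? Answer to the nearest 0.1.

Initial temperature in Celsius: (2299.3 - 32) × 5/9 = 1259.6111°C.
Final Celsius temperature: 1259.6111 + 99.0000 = 1358.6111°C.

1358.6°C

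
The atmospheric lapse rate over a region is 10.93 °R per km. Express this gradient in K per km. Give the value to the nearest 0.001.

Since only a temperature interval is involved, the additive offset between the scales drops out.
A change of 1°R is a change of 5/9 K, so 10.93 × 5/9 = 6.072.

6.072 K/km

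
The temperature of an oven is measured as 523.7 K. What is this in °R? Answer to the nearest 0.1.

942.7°R

In Celsius: 523.7 - 273.15 = 250.5500°C.
In Rankine: 250.5500 × 1.8 + 491.67 = 942.7°R.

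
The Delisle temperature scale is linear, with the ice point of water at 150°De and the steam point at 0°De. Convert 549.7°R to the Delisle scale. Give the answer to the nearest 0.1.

101.6°De

First in Celsius: (549.7 - 491.67) × 5/9 = 32.2389°C.
Linearly onto the Delisle scale: 150 + (32.2389 / 100) × (0 - 150) = 101.6°De.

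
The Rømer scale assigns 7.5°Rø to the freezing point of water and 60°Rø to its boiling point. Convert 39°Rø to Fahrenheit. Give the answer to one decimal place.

140.0°F

Linear interpolation between the fixed points: C = (39 - 7.5) × 100 / (60 - 7.5) = 60.0000°C.
Then 60.0000 × 1.8 + 32 = 140.0°F.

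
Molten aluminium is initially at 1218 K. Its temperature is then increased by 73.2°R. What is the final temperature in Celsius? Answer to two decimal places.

Initial temperature in Celsius: 1218 - 273.15 = 944.8500°C.
The 73.2°R change is an interval, so only the factor 5/9 applies: +73.2 × 5/9 = +40.6667°C.
Final Celsius temperature: 944.8500 + 40.6667 = 985.5167°C.

985.52°C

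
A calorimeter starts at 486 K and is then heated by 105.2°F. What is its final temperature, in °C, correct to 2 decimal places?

271.29°C

Initial temperature in Celsius: 486 - 273.15 = 212.8500°C.
The 105.2°F change is an interval, so only the factor 5/9 applies: +105.2 × 5/9 = +58.4444°C.
Final Celsius temperature: 212.8500 + 58.4444 = 271.2944°C.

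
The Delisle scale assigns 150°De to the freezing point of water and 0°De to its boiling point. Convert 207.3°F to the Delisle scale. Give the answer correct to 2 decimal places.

3.92°De

First in Celsius: (207.3 - 32) × 5/9 = 97.3889°C.
Linearly onto the Delisle scale: 150 + (97.3889 / 100) × (0 - 150) = 3.92°De.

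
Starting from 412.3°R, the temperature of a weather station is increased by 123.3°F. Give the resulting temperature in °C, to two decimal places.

Initial temperature in Celsius: (412.3 - 491.67) × 5/9 = -44.0944°C.
The 123.3°F change is an interval, so only the factor 5/9 applies: +123.3 × 5/9 = +68.5000°C.
Final Celsius temperature: -44.0944 + 68.5000 = 24.4056°C.

24.41°C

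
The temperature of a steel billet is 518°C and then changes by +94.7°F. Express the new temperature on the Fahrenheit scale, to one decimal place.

1059.1°F

The 94.7°F change is an interval, so only the factor 5/9 applies: +94.7 × 5/9 = +52.6111°C.
Final Celsius temperature: 518.0000 + 52.6111 = 570.6111°C.
In Fahrenheit: 570.6111 × 1.8 + 32 = 1059.1°F.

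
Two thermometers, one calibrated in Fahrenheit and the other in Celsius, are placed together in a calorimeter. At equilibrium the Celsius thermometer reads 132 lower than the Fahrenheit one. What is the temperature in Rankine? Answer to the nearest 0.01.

Let x be the Fahrenheit reading; then the Celsius reading is 5/9·x - 17.7778.
(5/9·x - 17.7778) - x = -132  ⇒  (-4/9)·x = -114.222  ⇒  x = 257.0000°F.
In Celsius: (257 - 32) × 5/9 = 125.0000°C.
In Rankine: 125.0000 × 1.8 + 491.67 = 716.67°R.

716.67°R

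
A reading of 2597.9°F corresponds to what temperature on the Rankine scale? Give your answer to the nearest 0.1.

3057.6°R

In Celsius: (2597.9 - 32) × 5/9 = 1425.5000°C.
In Rankine: 1425.5000 × 1.8 + 491.67 = 3057.6°R.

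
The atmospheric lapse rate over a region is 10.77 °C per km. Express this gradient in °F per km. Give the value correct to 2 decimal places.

19.39 °F/km

The quantity depends on a temperature interval, so only the ratio of degree sizes applies; the offset between the scales is irrelevant.
A change of 1°C is a change of 1.8°F, so 10.77 × 1.8 = 19.39.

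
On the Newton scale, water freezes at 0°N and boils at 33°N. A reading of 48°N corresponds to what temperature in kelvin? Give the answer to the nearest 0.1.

Linear interpolation between the fixed points: C = (48 - 0) × 100 / (33 - 0) = 145.4545°C.
Then 145.4545 + 273.15 = 418.6 K.

418.6 K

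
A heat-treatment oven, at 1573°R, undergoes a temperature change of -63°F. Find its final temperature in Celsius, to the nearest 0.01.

565.74°C

Initial temperature in Celsius: (1573 - 491.67) × 5/9 = 600.7389°C.
The 63°F change is an interval, so only the factor 5/9 applies: -63 × 5/9 = -35.0000°C.
Final Celsius temperature: 600.7389 - 35.0000 = 565.7389°C.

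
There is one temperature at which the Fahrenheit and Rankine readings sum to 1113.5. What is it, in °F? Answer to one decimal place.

Let F be the Fahrenheit reading. The Rankine reading is R = 1·F + 459.67.
Require F + R = 1113.5: (2)·F + 459.67 = 1113.5.
F = (1113.5 - 459.67) / (2) = 326.9.

326.9°F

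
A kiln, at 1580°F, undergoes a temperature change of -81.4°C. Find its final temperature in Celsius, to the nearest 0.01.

Initial temperature in Celsius: (1580 - 32) × 5/9 = 860.0000°C.
Final Celsius temperature: 860.0000 - 81.4000 = 778.6000°C.

778.60°C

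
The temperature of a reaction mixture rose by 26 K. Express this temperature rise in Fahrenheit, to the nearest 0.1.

46.8°F

For a temperature interval the offset drops out; only the factor 1.8 applies.
26 × 1.8 = 46.8.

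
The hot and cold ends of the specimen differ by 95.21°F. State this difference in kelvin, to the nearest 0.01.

52.89 K

An interval of 1°F corresponds to 5/9 K.
95.21 × 5/9 = 52.89.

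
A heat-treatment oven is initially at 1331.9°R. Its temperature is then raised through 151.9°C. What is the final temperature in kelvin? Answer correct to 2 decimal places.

Initial temperature in Celsius: (1331.9 - 491.67) × 5/9 = 466.7944°C.
Final Celsius temperature: 466.7944 + 151.9000 = 618.6944°C.
In kelvin: 618.6944 + 273.15 = 891.84 K.

891.84 K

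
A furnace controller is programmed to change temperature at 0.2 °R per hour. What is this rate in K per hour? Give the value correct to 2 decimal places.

The quantity depends on a temperature interval, so only the ratio of degree sizes applies; the offset between the scales is irrelevant.
A change of 1°R is a change of 5/9 K, so 0.2 × 5/9 = 0.11.

0.11 K/hour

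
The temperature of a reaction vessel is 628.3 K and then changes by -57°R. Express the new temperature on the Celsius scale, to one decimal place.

Initial temperature in Celsius: 628.3 - 273.15 = 355.1500°C.
The 57°R change is an interval, so only the factor 5/9 applies: -57 × 5/9 = -31.6667°C.
Final Celsius temperature: 355.1500 - 31.6667 = 323.4833°C.

323.5°C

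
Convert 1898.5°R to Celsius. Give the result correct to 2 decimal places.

781.57°C

In Celsius: (1898.5 - 491.67) × 5/9 = 781.5722°C.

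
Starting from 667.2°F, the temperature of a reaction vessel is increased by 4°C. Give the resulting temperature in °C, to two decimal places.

Initial temperature in Celsius: (667.2 - 32) × 5/9 = 352.8889°C.
Final Celsius temperature: 352.8889 + 4.0000 = 356.8889°C.

356.89°C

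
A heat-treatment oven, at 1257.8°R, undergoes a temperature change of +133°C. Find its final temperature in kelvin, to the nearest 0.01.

831.78 K

Initial temperature in Celsius: (1257.8 - 491.67) × 5/9 = 425.6278°C.
Final Celsius temperature: 425.6278 + 133.0000 = 558.6278°C.
In kelvin: 558.6278 + 273.15 = 831.78 K.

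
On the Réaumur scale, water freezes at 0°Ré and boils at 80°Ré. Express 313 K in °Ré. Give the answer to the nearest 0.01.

First in Celsius: 313 - 273.15 = 39.8500°C.
Linearly onto the Réaumur scale: 0 + (39.8500 / 100) × (80 - 0) = 31.88°Ré.

31.88°Ré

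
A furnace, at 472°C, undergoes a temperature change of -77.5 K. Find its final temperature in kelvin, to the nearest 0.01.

The 77.5 K change is an interval; Kelvin and Celsius degrees are the same size, so ΔC = -77.5°C.
Final Celsius temperature: 472.0000 - 77.5000 = 394.5000°C.
In kelvin: 394.5000 + 273.15 = 667.65 K.

667.65 K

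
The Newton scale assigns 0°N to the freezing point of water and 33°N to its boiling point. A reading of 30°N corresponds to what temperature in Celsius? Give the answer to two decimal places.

90.91°C

Linear interpolation between the fixed points: C = (30 - 0) × 100 / (33 - 0) = 90.9091°C.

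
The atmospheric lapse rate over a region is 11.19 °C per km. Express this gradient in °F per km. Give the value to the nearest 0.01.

20.14 °F/km

The quantity depends on a temperature interval, so only the ratio of degree sizes applies; the offset between the scales is irrelevant.
A change of 1°C is a change of 1.8°F, so 11.19 × 1.8 = 20.14.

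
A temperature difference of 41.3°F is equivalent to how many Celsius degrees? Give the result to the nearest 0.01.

22.94°C

Only the scale ratio 5/9 matters for a change in temperature.
41.3 × 5/9 = 22.94.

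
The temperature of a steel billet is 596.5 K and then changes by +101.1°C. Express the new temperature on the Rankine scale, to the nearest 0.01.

Initial temperature in Celsius: 596.5 - 273.15 = 323.3500°C.
Final Celsius temperature: 323.3500 + 101.1000 = 424.4500°C.
In Rankine: 424.4500 × 1.8 + 491.67 = 1255.68°R.

1255.68°R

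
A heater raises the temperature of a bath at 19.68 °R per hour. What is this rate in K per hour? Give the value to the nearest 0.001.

10.933 K/hour

Since only a temperature interval is involved, the additive offset between the scales drops out.
A change of 1°R is a change of 5/9 K, so 19.68 × 5/9 = 10.933.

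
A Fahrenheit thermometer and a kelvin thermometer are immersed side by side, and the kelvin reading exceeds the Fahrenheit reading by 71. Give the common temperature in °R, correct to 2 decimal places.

874.51°R

Let x be the Fahrenheit reading; then the kelvin reading is 5/9·x + 255.372.
(5/9·x + 255.372) - x = 71  ⇒  (-4/9)·x = -184.372  ⇒  x = 414.8375°F.
In Celsius: (414.8375 - 32) × 5/9 = 212.6875°C.
In Rankine: 212.6875 × 1.8 + 491.67 = 874.51°R.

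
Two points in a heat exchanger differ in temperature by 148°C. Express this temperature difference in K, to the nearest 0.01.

Celsius and kelvin degrees are the same size, so the interval is unchanged: 148.00.

148.00 K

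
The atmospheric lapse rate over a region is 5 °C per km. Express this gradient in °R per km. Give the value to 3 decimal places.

Since only a temperature interval is involved, the additive offset between the scales drops out.
A change of 1°C is a change of 1.8°R, so 5 × 1.8 = 9.000.

9.000 °R/km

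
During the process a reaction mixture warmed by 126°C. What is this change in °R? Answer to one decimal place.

An interval of 1°C corresponds to 1.8°R.
126 × 1.8 = 226.8.

226.8°R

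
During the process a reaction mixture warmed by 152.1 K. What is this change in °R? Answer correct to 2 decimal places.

Only the scale ratio 1.8 matters for a change in temperature.
152.1 × 1.8 = 273.78.

273.78°R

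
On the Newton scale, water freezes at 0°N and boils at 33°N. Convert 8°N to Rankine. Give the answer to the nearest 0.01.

535.31°R

Linear interpolation between the fixed points: C = (8 - 0) × 100 / (33 - 0) = 24.2424°C.
Then 24.2424 × 1.8 + 491.67 = 535.31°R.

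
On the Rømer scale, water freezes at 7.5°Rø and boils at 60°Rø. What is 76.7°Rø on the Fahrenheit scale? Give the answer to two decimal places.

269.26°F

Linear interpolation between the fixed points: C = (76.7 - 7.5) × 100 / (60 - 7.5) = 131.8095°C.
Then 131.8095 × 1.8 + 32 = 269.26°F.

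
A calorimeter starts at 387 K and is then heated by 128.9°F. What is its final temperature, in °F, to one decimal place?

Initial temperature in Celsius: 387 - 273.15 = 113.8500°C.
The 128.9°F change is an interval, so only the factor 5/9 applies: +128.9 × 5/9 = +71.6111°C.
Final Celsius temperature: 113.8500 + 71.6111 = 185.4611°C.
In Fahrenheit: 185.4611 × 1.8 + 32 = 365.8°F.

365.8°F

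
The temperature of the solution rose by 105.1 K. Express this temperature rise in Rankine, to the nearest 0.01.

189.18°R

Only the scale ratio 1.8 matters for a change in temperature.
105.1 × 1.8 = 189.18.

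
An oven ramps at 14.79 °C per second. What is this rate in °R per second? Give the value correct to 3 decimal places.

The quantity depends on a temperature interval, so only the ratio of degree sizes applies; the offset between the scales is irrelevant.
A change of 1°C is a change of 1.8°R, so 14.79 × 1.8 = 26.622.

26.622 °R/second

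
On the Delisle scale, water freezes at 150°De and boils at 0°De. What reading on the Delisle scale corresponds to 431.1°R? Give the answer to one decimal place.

First in Celsius: (431.1 - 491.67) × 5/9 = -33.6500°C.
Linearly onto the Delisle scale: 150 + (-33.6500 / 100) × (0 - 150) = 200.5°De.

200.5°De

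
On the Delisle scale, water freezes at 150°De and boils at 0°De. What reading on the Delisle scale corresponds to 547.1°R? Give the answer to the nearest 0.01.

First in Celsius: (547.1 - 491.67) × 5/9 = 30.7944°C.
Linearly onto the Delisle scale: 150 + (30.7944 / 100) × (0 - 150) = 103.81°De.

103.81°De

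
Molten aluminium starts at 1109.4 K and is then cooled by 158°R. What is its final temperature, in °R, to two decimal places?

Initial temperature in Celsius: 1109.4 - 273.15 = 836.2500°C.
The 158°R change is an interval, so only the factor 5/9 applies: -158 × 5/9 = -87.7778°C.
Final Celsius temperature: 836.2500 - 87.7778 = 748.4722°C.
In Rankine: 748.4722 × 1.8 + 491.67 = 1838.92°R.

1838.92°R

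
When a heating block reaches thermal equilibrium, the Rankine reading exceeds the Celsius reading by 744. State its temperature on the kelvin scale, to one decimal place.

Let x be the Celsius reading; then the Rankine reading is 1.8·x + 491.67.
(1.8·x + 491.67) - x = 744  ⇒  (0.8)·x = 252.33  ⇒  x = 315.4125°C.
In kelvin: 315.4125 + 273.15 = 588.6 K.

588.6 K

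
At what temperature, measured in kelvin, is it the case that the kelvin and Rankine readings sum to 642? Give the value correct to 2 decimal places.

229.29 K

Let K be the kelvin reading. The Rankine reading is R = 1.8·K.
Require K + R = 642: (2.8)·K = 642.
K = (642) / (2.8) = 229.29.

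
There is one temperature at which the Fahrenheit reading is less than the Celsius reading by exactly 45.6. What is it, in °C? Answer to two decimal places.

-97.00°C

Let C be the Celsius reading. The Fahrenheit reading is F = 1.8·C + 32.
Require F - C = -45.6: (0.8)·C + 32 = -45.6.
C = (-45.6 - 32) / (0.8) = -97.00.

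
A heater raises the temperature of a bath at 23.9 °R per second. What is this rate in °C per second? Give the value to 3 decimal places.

The quantity depends on a temperature interval, so only the ratio of degree sizes applies; the offset between the scales is irrelevant.
A change of 1°R is a change of 5/9°C, so 23.9 × 5/9 = 13.278.

13.278 °C/second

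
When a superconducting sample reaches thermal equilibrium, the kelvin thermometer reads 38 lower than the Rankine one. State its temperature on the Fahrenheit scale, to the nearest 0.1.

Let x be the Rankine reading; then the kelvin reading is 5/9·x.
(5/9·x) - x = -38  ⇒  (-4/9)·x = -38  ⇒  x = 85.5000°R.
In Celsius: (85.5 - 491.67) × 5/9 = -225.6500°C.
In Fahrenheit: -225.6500 × 1.8 + 32 = -374.2°F.

-374.2°F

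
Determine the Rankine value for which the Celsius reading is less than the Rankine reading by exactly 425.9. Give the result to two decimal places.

Let R be the Rankine reading. The Celsius reading is C = 5/9·R - 273.15.
Require C - R = -425.9: (-4/9)·R - 273.15 = -425.9.
R = (-425.9 + 273.15) / (-4/9) = 343.69.

343.69°R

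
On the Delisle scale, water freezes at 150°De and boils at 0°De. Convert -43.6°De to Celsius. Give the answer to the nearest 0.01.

129.07°C

Linear interpolation between the fixed points: C = (-43.6 - 150) × 100 / (0 - 150) = 129.0667°C.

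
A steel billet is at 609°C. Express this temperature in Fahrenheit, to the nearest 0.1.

1128.2°F

In Fahrenheit: 609.0000 × 1.8 + 32 = 1128.2°F.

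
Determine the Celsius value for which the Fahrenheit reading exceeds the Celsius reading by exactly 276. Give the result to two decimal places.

Let C be the Celsius reading. The Fahrenheit reading is F = 1.8·C + 32.
Require F - C = 276: (0.8)·C + 32 = 276.
C = (276 - 32) / (0.8) = 305.00.

305.00°C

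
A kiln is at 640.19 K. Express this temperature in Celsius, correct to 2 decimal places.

367.04°C

In Celsius: 640.19 - 273.15 = 367.0400°C.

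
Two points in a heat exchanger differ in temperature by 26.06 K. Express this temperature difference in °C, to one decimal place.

26.1°C

Kelvin and Celsius degrees are the same size, so the interval is unchanged: 26.1.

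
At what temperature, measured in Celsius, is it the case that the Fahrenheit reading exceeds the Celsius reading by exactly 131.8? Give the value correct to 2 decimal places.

Let C be the Celsius reading. The Fahrenheit reading is F = 1.8·C + 32.
Require F - C = 131.8: (0.8)·C + 32 = 131.8.
C = (131.8 - 32) / (0.8) = 124.75.

124.75°C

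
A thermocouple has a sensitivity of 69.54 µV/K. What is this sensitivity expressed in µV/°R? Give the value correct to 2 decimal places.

38.63 µV/°R

Since only a temperature interval is involved, the additive offset between the scales drops out.
A change of 1°R is a change of 5/9 K, so per °R the value is 69.54 × 5/9 = 38.63.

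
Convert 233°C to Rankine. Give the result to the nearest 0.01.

In Rankine: 233.0000 × 1.8 + 491.67 = 911.07°R.

911.07°R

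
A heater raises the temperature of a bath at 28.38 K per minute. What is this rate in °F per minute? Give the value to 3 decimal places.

Since only a temperature interval is involved, the additive offset between the scales drops out.
A change of 1 K is a change of 1.8°F, so 28.38 × 1.8 = 51.084.

51.084 °F/minute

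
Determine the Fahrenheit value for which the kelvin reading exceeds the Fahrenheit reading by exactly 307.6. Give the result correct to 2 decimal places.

-117.51°F

Let F be the Fahrenheit reading. The kelvin reading is K = 5/9·F + 255.372.
Require K - F = 307.6: (-4/9)·F + 255.372 = 307.6.
F = (307.6 - 255.372) / (-4/9) = -117.51.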